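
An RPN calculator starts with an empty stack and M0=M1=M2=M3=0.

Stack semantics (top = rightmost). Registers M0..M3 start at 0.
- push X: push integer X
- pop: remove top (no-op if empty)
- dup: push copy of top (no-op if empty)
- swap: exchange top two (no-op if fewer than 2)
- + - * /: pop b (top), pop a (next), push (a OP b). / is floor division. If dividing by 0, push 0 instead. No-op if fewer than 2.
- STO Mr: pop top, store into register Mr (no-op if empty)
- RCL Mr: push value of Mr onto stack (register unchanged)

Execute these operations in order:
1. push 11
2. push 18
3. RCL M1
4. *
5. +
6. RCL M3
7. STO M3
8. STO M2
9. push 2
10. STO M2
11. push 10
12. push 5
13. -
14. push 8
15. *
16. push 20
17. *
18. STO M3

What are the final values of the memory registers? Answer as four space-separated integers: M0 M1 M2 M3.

Answer: 0 0 2 800

Derivation:
After op 1 (push 11): stack=[11] mem=[0,0,0,0]
After op 2 (push 18): stack=[11,18] mem=[0,0,0,0]
After op 3 (RCL M1): stack=[11,18,0] mem=[0,0,0,0]
After op 4 (*): stack=[11,0] mem=[0,0,0,0]
After op 5 (+): stack=[11] mem=[0,0,0,0]
After op 6 (RCL M3): stack=[11,0] mem=[0,0,0,0]
After op 7 (STO M3): stack=[11] mem=[0,0,0,0]
After op 8 (STO M2): stack=[empty] mem=[0,0,11,0]
After op 9 (push 2): stack=[2] mem=[0,0,11,0]
After op 10 (STO M2): stack=[empty] mem=[0,0,2,0]
After op 11 (push 10): stack=[10] mem=[0,0,2,0]
After op 12 (push 5): stack=[10,5] mem=[0,0,2,0]
After op 13 (-): stack=[5] mem=[0,0,2,0]
After op 14 (push 8): stack=[5,8] mem=[0,0,2,0]
After op 15 (*): stack=[40] mem=[0,0,2,0]
After op 16 (push 20): stack=[40,20] mem=[0,0,2,0]
After op 17 (*): stack=[800] mem=[0,0,2,0]
After op 18 (STO M3): stack=[empty] mem=[0,0,2,800]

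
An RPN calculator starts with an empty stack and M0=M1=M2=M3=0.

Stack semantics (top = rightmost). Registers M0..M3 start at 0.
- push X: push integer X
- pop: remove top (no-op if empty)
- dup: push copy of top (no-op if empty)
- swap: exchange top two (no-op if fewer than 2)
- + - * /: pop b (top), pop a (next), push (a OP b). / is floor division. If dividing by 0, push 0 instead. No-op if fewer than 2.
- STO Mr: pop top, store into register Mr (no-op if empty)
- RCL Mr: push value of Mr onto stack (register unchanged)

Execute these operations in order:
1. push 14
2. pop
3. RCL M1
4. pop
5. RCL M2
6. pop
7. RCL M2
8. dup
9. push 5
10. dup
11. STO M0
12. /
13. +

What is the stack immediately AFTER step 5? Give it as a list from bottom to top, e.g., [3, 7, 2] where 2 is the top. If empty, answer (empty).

After op 1 (push 14): stack=[14] mem=[0,0,0,0]
After op 2 (pop): stack=[empty] mem=[0,0,0,0]
After op 3 (RCL M1): stack=[0] mem=[0,0,0,0]
After op 4 (pop): stack=[empty] mem=[0,0,0,0]
After op 5 (RCL M2): stack=[0] mem=[0,0,0,0]

[0]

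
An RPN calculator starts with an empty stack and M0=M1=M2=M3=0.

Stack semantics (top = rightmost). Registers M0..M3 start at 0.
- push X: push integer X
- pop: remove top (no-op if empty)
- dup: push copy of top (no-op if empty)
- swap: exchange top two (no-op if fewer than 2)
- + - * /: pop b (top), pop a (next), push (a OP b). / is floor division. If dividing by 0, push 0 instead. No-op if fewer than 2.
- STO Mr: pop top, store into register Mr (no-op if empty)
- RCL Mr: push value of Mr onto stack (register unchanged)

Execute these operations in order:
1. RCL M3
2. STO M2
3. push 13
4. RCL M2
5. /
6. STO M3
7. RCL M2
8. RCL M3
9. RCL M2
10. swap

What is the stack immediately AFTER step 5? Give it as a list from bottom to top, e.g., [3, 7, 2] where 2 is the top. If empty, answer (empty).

After op 1 (RCL M3): stack=[0] mem=[0,0,0,0]
After op 2 (STO M2): stack=[empty] mem=[0,0,0,0]
After op 3 (push 13): stack=[13] mem=[0,0,0,0]
After op 4 (RCL M2): stack=[13,0] mem=[0,0,0,0]
After op 5 (/): stack=[0] mem=[0,0,0,0]

[0]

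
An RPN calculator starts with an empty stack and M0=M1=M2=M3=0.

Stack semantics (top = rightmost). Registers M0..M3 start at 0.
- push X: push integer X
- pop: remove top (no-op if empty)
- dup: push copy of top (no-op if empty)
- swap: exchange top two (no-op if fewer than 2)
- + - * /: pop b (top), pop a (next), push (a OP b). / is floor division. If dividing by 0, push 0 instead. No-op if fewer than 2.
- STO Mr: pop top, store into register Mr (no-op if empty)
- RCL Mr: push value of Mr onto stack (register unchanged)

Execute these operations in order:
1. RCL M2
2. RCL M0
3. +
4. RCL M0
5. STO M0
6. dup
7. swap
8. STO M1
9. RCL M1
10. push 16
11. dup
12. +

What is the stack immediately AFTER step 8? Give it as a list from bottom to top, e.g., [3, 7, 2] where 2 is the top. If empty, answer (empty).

After op 1 (RCL M2): stack=[0] mem=[0,0,0,0]
After op 2 (RCL M0): stack=[0,0] mem=[0,0,0,0]
After op 3 (+): stack=[0] mem=[0,0,0,0]
After op 4 (RCL M0): stack=[0,0] mem=[0,0,0,0]
After op 5 (STO M0): stack=[0] mem=[0,0,0,0]
After op 6 (dup): stack=[0,0] mem=[0,0,0,0]
After op 7 (swap): stack=[0,0] mem=[0,0,0,0]
After op 8 (STO M1): stack=[0] mem=[0,0,0,0]

[0]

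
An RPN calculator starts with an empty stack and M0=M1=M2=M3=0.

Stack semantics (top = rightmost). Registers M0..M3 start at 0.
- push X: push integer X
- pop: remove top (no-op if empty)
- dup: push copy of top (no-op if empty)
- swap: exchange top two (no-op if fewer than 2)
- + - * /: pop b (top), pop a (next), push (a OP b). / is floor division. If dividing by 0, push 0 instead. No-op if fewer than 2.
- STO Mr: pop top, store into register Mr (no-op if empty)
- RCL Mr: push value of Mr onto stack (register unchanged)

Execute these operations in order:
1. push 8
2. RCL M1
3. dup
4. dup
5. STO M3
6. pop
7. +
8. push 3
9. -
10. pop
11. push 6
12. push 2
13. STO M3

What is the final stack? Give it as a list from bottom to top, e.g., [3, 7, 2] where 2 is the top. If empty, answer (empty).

Answer: [6]

Derivation:
After op 1 (push 8): stack=[8] mem=[0,0,0,0]
After op 2 (RCL M1): stack=[8,0] mem=[0,0,0,0]
After op 3 (dup): stack=[8,0,0] mem=[0,0,0,0]
After op 4 (dup): stack=[8,0,0,0] mem=[0,0,0,0]
After op 5 (STO M3): stack=[8,0,0] mem=[0,0,0,0]
After op 6 (pop): stack=[8,0] mem=[0,0,0,0]
After op 7 (+): stack=[8] mem=[0,0,0,0]
After op 8 (push 3): stack=[8,3] mem=[0,0,0,0]
After op 9 (-): stack=[5] mem=[0,0,0,0]
After op 10 (pop): stack=[empty] mem=[0,0,0,0]
After op 11 (push 6): stack=[6] mem=[0,0,0,0]
After op 12 (push 2): stack=[6,2] mem=[0,0,0,0]
After op 13 (STO M3): stack=[6] mem=[0,0,0,2]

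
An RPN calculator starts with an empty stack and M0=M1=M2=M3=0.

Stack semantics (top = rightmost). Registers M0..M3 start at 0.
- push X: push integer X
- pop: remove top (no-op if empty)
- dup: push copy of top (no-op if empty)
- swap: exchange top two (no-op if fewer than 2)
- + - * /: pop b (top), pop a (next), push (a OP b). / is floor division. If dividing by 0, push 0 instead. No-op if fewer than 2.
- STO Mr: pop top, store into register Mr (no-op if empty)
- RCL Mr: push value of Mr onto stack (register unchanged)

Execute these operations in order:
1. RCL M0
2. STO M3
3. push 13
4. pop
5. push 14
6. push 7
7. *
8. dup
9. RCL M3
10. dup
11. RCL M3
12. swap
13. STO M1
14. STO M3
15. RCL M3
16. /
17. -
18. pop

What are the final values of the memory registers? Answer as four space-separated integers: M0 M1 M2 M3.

Answer: 0 0 0 0

Derivation:
After op 1 (RCL M0): stack=[0] mem=[0,0,0,0]
After op 2 (STO M3): stack=[empty] mem=[0,0,0,0]
After op 3 (push 13): stack=[13] mem=[0,0,0,0]
After op 4 (pop): stack=[empty] mem=[0,0,0,0]
After op 5 (push 14): stack=[14] mem=[0,0,0,0]
After op 6 (push 7): stack=[14,7] mem=[0,0,0,0]
After op 7 (*): stack=[98] mem=[0,0,0,0]
After op 8 (dup): stack=[98,98] mem=[0,0,0,0]
After op 9 (RCL M3): stack=[98,98,0] mem=[0,0,0,0]
After op 10 (dup): stack=[98,98,0,0] mem=[0,0,0,0]
After op 11 (RCL M3): stack=[98,98,0,0,0] mem=[0,0,0,0]
After op 12 (swap): stack=[98,98,0,0,0] mem=[0,0,0,0]
After op 13 (STO M1): stack=[98,98,0,0] mem=[0,0,0,0]
After op 14 (STO M3): stack=[98,98,0] mem=[0,0,0,0]
After op 15 (RCL M3): stack=[98,98,0,0] mem=[0,0,0,0]
After op 16 (/): stack=[98,98,0] mem=[0,0,0,0]
After op 17 (-): stack=[98,98] mem=[0,0,0,0]
After op 18 (pop): stack=[98] mem=[0,0,0,0]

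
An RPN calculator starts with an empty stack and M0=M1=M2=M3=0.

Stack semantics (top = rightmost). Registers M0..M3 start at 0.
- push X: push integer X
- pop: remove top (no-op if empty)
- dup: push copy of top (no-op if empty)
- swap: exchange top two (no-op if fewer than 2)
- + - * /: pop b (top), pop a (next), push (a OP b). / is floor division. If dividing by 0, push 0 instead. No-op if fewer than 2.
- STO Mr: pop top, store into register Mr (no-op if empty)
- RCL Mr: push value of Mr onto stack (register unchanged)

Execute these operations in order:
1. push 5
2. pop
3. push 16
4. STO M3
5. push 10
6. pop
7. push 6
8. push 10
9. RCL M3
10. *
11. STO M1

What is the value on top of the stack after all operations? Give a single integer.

Answer: 6

Derivation:
After op 1 (push 5): stack=[5] mem=[0,0,0,0]
After op 2 (pop): stack=[empty] mem=[0,0,0,0]
After op 3 (push 16): stack=[16] mem=[0,0,0,0]
After op 4 (STO M3): stack=[empty] mem=[0,0,0,16]
After op 5 (push 10): stack=[10] mem=[0,0,0,16]
After op 6 (pop): stack=[empty] mem=[0,0,0,16]
After op 7 (push 6): stack=[6] mem=[0,0,0,16]
After op 8 (push 10): stack=[6,10] mem=[0,0,0,16]
After op 9 (RCL M3): stack=[6,10,16] mem=[0,0,0,16]
After op 10 (*): stack=[6,160] mem=[0,0,0,16]
After op 11 (STO M1): stack=[6] mem=[0,160,0,16]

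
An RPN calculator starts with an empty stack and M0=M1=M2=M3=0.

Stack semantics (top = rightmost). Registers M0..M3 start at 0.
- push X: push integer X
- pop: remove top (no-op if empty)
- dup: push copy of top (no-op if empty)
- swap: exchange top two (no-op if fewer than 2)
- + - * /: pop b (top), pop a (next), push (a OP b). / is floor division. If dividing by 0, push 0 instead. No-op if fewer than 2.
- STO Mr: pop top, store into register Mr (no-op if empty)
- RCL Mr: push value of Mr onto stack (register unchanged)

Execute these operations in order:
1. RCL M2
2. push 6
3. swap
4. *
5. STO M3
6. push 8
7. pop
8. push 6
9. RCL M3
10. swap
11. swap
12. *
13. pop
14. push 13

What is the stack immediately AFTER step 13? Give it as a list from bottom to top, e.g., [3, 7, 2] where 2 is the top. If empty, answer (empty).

After op 1 (RCL M2): stack=[0] mem=[0,0,0,0]
After op 2 (push 6): stack=[0,6] mem=[0,0,0,0]
After op 3 (swap): stack=[6,0] mem=[0,0,0,0]
After op 4 (*): stack=[0] mem=[0,0,0,0]
After op 5 (STO M3): stack=[empty] mem=[0,0,0,0]
After op 6 (push 8): stack=[8] mem=[0,0,0,0]
After op 7 (pop): stack=[empty] mem=[0,0,0,0]
After op 8 (push 6): stack=[6] mem=[0,0,0,0]
After op 9 (RCL M3): stack=[6,0] mem=[0,0,0,0]
After op 10 (swap): stack=[0,6] mem=[0,0,0,0]
After op 11 (swap): stack=[6,0] mem=[0,0,0,0]
After op 12 (*): stack=[0] mem=[0,0,0,0]
After op 13 (pop): stack=[empty] mem=[0,0,0,0]

(empty)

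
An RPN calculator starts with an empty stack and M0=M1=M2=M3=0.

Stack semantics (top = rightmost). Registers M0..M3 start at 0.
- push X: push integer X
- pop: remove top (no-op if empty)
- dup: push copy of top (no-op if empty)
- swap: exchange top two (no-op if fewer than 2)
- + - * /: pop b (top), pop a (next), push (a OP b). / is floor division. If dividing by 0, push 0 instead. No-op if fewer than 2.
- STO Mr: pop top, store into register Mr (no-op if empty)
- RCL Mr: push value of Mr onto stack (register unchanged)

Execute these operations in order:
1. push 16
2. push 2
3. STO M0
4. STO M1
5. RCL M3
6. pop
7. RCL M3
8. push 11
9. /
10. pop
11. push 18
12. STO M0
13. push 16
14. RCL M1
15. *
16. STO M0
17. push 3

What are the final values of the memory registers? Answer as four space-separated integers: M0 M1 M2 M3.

After op 1 (push 16): stack=[16] mem=[0,0,0,0]
After op 2 (push 2): stack=[16,2] mem=[0,0,0,0]
After op 3 (STO M0): stack=[16] mem=[2,0,0,0]
After op 4 (STO M1): stack=[empty] mem=[2,16,0,0]
After op 5 (RCL M3): stack=[0] mem=[2,16,0,0]
After op 6 (pop): stack=[empty] mem=[2,16,0,0]
After op 7 (RCL M3): stack=[0] mem=[2,16,0,0]
After op 8 (push 11): stack=[0,11] mem=[2,16,0,0]
After op 9 (/): stack=[0] mem=[2,16,0,0]
After op 10 (pop): stack=[empty] mem=[2,16,0,0]
After op 11 (push 18): stack=[18] mem=[2,16,0,0]
After op 12 (STO M0): stack=[empty] mem=[18,16,0,0]
After op 13 (push 16): stack=[16] mem=[18,16,0,0]
After op 14 (RCL M1): stack=[16,16] mem=[18,16,0,0]
After op 15 (*): stack=[256] mem=[18,16,0,0]
After op 16 (STO M0): stack=[empty] mem=[256,16,0,0]
After op 17 (push 3): stack=[3] mem=[256,16,0,0]

Answer: 256 16 0 0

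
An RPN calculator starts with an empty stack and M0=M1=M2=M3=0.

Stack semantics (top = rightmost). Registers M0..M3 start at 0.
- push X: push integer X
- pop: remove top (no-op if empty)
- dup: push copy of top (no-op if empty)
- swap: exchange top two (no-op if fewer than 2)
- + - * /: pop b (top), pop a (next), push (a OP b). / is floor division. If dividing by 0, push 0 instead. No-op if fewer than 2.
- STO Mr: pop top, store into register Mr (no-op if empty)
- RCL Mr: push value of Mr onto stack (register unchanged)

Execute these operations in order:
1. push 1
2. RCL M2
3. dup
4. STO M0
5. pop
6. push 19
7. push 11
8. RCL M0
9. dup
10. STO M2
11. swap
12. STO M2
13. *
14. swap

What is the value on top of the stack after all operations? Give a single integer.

After op 1 (push 1): stack=[1] mem=[0,0,0,0]
After op 2 (RCL M2): stack=[1,0] mem=[0,0,0,0]
After op 3 (dup): stack=[1,0,0] mem=[0,0,0,0]
After op 4 (STO M0): stack=[1,0] mem=[0,0,0,0]
After op 5 (pop): stack=[1] mem=[0,0,0,0]
After op 6 (push 19): stack=[1,19] mem=[0,0,0,0]
After op 7 (push 11): stack=[1,19,11] mem=[0,0,0,0]
After op 8 (RCL M0): stack=[1,19,11,0] mem=[0,0,0,0]
After op 9 (dup): stack=[1,19,11,0,0] mem=[0,0,0,0]
After op 10 (STO M2): stack=[1,19,11,0] mem=[0,0,0,0]
After op 11 (swap): stack=[1,19,0,11] mem=[0,0,0,0]
After op 12 (STO M2): stack=[1,19,0] mem=[0,0,11,0]
After op 13 (*): stack=[1,0] mem=[0,0,11,0]
After op 14 (swap): stack=[0,1] mem=[0,0,11,0]

Answer: 1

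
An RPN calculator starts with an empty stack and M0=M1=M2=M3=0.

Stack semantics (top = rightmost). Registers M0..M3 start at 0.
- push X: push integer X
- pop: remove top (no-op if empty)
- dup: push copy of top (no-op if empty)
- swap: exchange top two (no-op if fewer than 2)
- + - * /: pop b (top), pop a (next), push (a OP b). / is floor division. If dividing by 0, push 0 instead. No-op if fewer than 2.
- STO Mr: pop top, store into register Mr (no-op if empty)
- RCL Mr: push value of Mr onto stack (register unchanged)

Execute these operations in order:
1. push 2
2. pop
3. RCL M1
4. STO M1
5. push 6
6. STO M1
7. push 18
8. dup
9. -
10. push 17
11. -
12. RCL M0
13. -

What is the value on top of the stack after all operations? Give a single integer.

Answer: -17

Derivation:
After op 1 (push 2): stack=[2] mem=[0,0,0,0]
After op 2 (pop): stack=[empty] mem=[0,0,0,0]
After op 3 (RCL M1): stack=[0] mem=[0,0,0,0]
After op 4 (STO M1): stack=[empty] mem=[0,0,0,0]
After op 5 (push 6): stack=[6] mem=[0,0,0,0]
After op 6 (STO M1): stack=[empty] mem=[0,6,0,0]
After op 7 (push 18): stack=[18] mem=[0,6,0,0]
After op 8 (dup): stack=[18,18] mem=[0,6,0,0]
After op 9 (-): stack=[0] mem=[0,6,0,0]
After op 10 (push 17): stack=[0,17] mem=[0,6,0,0]
After op 11 (-): stack=[-17] mem=[0,6,0,0]
After op 12 (RCL M0): stack=[-17,0] mem=[0,6,0,0]
After op 13 (-): stack=[-17] mem=[0,6,0,0]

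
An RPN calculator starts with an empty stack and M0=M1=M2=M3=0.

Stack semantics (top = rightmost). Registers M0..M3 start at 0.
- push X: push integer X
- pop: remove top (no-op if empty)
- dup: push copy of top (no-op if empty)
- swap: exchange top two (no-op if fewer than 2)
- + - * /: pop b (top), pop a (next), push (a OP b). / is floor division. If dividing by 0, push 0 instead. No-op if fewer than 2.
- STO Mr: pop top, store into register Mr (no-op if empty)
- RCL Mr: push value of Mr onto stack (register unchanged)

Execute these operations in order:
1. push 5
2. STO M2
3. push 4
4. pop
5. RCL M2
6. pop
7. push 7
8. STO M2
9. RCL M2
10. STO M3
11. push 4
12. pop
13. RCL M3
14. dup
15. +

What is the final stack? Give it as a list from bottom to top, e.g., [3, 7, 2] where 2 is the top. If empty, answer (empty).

After op 1 (push 5): stack=[5] mem=[0,0,0,0]
After op 2 (STO M2): stack=[empty] mem=[0,0,5,0]
After op 3 (push 4): stack=[4] mem=[0,0,5,0]
After op 4 (pop): stack=[empty] mem=[0,0,5,0]
After op 5 (RCL M2): stack=[5] mem=[0,0,5,0]
After op 6 (pop): stack=[empty] mem=[0,0,5,0]
After op 7 (push 7): stack=[7] mem=[0,0,5,0]
After op 8 (STO M2): stack=[empty] mem=[0,0,7,0]
After op 9 (RCL M2): stack=[7] mem=[0,0,7,0]
After op 10 (STO M3): stack=[empty] mem=[0,0,7,7]
After op 11 (push 4): stack=[4] mem=[0,0,7,7]
After op 12 (pop): stack=[empty] mem=[0,0,7,7]
After op 13 (RCL M3): stack=[7] mem=[0,0,7,7]
After op 14 (dup): stack=[7,7] mem=[0,0,7,7]
After op 15 (+): stack=[14] mem=[0,0,7,7]

Answer: [14]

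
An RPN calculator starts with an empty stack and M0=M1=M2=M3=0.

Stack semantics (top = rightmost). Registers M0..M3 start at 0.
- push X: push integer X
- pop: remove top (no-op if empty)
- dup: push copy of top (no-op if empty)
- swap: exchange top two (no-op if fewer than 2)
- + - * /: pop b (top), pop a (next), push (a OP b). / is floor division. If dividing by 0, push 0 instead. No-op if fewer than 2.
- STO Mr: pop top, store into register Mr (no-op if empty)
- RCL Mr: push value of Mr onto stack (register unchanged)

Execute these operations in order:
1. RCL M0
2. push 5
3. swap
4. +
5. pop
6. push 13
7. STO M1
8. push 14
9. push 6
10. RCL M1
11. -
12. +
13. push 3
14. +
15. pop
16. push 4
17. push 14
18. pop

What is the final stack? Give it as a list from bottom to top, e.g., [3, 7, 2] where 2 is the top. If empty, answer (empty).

Answer: [4]

Derivation:
After op 1 (RCL M0): stack=[0] mem=[0,0,0,0]
After op 2 (push 5): stack=[0,5] mem=[0,0,0,0]
After op 3 (swap): stack=[5,0] mem=[0,0,0,0]
After op 4 (+): stack=[5] mem=[0,0,0,0]
After op 5 (pop): stack=[empty] mem=[0,0,0,0]
After op 6 (push 13): stack=[13] mem=[0,0,0,0]
After op 7 (STO M1): stack=[empty] mem=[0,13,0,0]
After op 8 (push 14): stack=[14] mem=[0,13,0,0]
After op 9 (push 6): stack=[14,6] mem=[0,13,0,0]
After op 10 (RCL M1): stack=[14,6,13] mem=[0,13,0,0]
After op 11 (-): stack=[14,-7] mem=[0,13,0,0]
After op 12 (+): stack=[7] mem=[0,13,0,0]
After op 13 (push 3): stack=[7,3] mem=[0,13,0,0]
After op 14 (+): stack=[10] mem=[0,13,0,0]
After op 15 (pop): stack=[empty] mem=[0,13,0,0]
After op 16 (push 4): stack=[4] mem=[0,13,0,0]
After op 17 (push 14): stack=[4,14] mem=[0,13,0,0]
After op 18 (pop): stack=[4] mem=[0,13,0,0]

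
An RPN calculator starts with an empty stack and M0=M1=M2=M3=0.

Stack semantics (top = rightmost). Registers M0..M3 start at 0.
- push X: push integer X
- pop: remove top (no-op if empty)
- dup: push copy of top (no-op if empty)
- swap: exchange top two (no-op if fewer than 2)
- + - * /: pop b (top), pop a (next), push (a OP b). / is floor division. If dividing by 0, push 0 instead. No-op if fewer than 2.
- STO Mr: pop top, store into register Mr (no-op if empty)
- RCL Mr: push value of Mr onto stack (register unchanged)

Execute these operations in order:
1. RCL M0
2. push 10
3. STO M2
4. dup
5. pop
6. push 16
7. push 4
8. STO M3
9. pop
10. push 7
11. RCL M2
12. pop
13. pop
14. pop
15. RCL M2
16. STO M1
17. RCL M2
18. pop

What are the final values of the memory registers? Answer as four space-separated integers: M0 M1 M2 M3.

After op 1 (RCL M0): stack=[0] mem=[0,0,0,0]
After op 2 (push 10): stack=[0,10] mem=[0,0,0,0]
After op 3 (STO M2): stack=[0] mem=[0,0,10,0]
After op 4 (dup): stack=[0,0] mem=[0,0,10,0]
After op 5 (pop): stack=[0] mem=[0,0,10,0]
After op 6 (push 16): stack=[0,16] mem=[0,0,10,0]
After op 7 (push 4): stack=[0,16,4] mem=[0,0,10,0]
After op 8 (STO M3): stack=[0,16] mem=[0,0,10,4]
After op 9 (pop): stack=[0] mem=[0,0,10,4]
After op 10 (push 7): stack=[0,7] mem=[0,0,10,4]
After op 11 (RCL M2): stack=[0,7,10] mem=[0,0,10,4]
After op 12 (pop): stack=[0,7] mem=[0,0,10,4]
After op 13 (pop): stack=[0] mem=[0,0,10,4]
After op 14 (pop): stack=[empty] mem=[0,0,10,4]
After op 15 (RCL M2): stack=[10] mem=[0,0,10,4]
After op 16 (STO M1): stack=[empty] mem=[0,10,10,4]
After op 17 (RCL M2): stack=[10] mem=[0,10,10,4]
After op 18 (pop): stack=[empty] mem=[0,10,10,4]

Answer: 0 10 10 4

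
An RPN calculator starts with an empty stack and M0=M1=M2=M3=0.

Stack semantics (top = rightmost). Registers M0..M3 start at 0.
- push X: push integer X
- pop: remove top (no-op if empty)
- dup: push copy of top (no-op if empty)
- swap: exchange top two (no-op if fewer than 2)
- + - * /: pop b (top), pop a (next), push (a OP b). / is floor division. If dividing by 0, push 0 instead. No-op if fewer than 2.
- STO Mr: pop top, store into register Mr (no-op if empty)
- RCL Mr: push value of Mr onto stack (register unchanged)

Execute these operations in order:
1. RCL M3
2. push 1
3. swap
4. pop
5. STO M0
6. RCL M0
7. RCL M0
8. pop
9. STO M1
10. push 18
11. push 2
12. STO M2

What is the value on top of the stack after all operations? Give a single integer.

After op 1 (RCL M3): stack=[0] mem=[0,0,0,0]
After op 2 (push 1): stack=[0,1] mem=[0,0,0,0]
After op 3 (swap): stack=[1,0] mem=[0,0,0,0]
After op 4 (pop): stack=[1] mem=[0,0,0,0]
After op 5 (STO M0): stack=[empty] mem=[1,0,0,0]
After op 6 (RCL M0): stack=[1] mem=[1,0,0,0]
After op 7 (RCL M0): stack=[1,1] mem=[1,0,0,0]
After op 8 (pop): stack=[1] mem=[1,0,0,0]
After op 9 (STO M1): stack=[empty] mem=[1,1,0,0]
After op 10 (push 18): stack=[18] mem=[1,1,0,0]
After op 11 (push 2): stack=[18,2] mem=[1,1,0,0]
After op 12 (STO M2): stack=[18] mem=[1,1,2,0]

Answer: 18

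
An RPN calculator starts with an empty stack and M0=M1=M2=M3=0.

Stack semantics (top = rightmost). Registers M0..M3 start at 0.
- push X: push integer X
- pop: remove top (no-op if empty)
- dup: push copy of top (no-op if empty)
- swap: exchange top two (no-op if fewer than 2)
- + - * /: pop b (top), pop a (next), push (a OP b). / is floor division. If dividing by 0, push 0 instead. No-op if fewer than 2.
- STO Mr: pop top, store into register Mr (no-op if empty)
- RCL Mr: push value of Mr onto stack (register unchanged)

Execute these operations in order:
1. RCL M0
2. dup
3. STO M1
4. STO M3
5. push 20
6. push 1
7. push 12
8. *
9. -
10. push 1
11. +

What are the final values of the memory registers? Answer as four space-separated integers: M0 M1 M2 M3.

After op 1 (RCL M0): stack=[0] mem=[0,0,0,0]
After op 2 (dup): stack=[0,0] mem=[0,0,0,0]
After op 3 (STO M1): stack=[0] mem=[0,0,0,0]
After op 4 (STO M3): stack=[empty] mem=[0,0,0,0]
After op 5 (push 20): stack=[20] mem=[0,0,0,0]
After op 6 (push 1): stack=[20,1] mem=[0,0,0,0]
After op 7 (push 12): stack=[20,1,12] mem=[0,0,0,0]
After op 8 (*): stack=[20,12] mem=[0,0,0,0]
After op 9 (-): stack=[8] mem=[0,0,0,0]
After op 10 (push 1): stack=[8,1] mem=[0,0,0,0]
After op 11 (+): stack=[9] mem=[0,0,0,0]

Answer: 0 0 0 0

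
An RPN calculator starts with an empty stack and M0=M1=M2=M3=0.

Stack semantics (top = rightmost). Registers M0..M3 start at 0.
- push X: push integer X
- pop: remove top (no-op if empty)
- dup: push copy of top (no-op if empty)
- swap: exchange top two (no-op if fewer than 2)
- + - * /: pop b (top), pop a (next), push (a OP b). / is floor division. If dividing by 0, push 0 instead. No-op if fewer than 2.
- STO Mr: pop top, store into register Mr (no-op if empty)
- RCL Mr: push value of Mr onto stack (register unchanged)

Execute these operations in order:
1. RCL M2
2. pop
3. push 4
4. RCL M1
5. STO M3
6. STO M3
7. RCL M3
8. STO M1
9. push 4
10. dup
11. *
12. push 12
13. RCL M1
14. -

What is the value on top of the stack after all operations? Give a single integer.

After op 1 (RCL M2): stack=[0] mem=[0,0,0,0]
After op 2 (pop): stack=[empty] mem=[0,0,0,0]
After op 3 (push 4): stack=[4] mem=[0,0,0,0]
After op 4 (RCL M1): stack=[4,0] mem=[0,0,0,0]
After op 5 (STO M3): stack=[4] mem=[0,0,0,0]
After op 6 (STO M3): stack=[empty] mem=[0,0,0,4]
After op 7 (RCL M3): stack=[4] mem=[0,0,0,4]
After op 8 (STO M1): stack=[empty] mem=[0,4,0,4]
After op 9 (push 4): stack=[4] mem=[0,4,0,4]
After op 10 (dup): stack=[4,4] mem=[0,4,0,4]
After op 11 (*): stack=[16] mem=[0,4,0,4]
After op 12 (push 12): stack=[16,12] mem=[0,4,0,4]
After op 13 (RCL M1): stack=[16,12,4] mem=[0,4,0,4]
After op 14 (-): stack=[16,8] mem=[0,4,0,4]

Answer: 8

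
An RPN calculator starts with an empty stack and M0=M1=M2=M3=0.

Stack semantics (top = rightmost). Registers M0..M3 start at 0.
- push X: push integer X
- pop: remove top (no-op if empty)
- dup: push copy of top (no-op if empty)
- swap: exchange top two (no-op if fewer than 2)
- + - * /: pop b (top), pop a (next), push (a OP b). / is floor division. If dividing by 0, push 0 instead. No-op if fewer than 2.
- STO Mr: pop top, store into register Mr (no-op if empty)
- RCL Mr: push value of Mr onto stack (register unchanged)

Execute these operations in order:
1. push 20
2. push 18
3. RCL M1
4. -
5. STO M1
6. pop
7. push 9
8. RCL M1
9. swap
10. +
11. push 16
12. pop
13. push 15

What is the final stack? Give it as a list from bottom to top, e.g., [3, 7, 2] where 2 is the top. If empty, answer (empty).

Answer: [27, 15]

Derivation:
After op 1 (push 20): stack=[20] mem=[0,0,0,0]
After op 2 (push 18): stack=[20,18] mem=[0,0,0,0]
After op 3 (RCL M1): stack=[20,18,0] mem=[0,0,0,0]
After op 4 (-): stack=[20,18] mem=[0,0,0,0]
After op 5 (STO M1): stack=[20] mem=[0,18,0,0]
After op 6 (pop): stack=[empty] mem=[0,18,0,0]
After op 7 (push 9): stack=[9] mem=[0,18,0,0]
After op 8 (RCL M1): stack=[9,18] mem=[0,18,0,0]
After op 9 (swap): stack=[18,9] mem=[0,18,0,0]
After op 10 (+): stack=[27] mem=[0,18,0,0]
After op 11 (push 16): stack=[27,16] mem=[0,18,0,0]
After op 12 (pop): stack=[27] mem=[0,18,0,0]
After op 13 (push 15): stack=[27,15] mem=[0,18,0,0]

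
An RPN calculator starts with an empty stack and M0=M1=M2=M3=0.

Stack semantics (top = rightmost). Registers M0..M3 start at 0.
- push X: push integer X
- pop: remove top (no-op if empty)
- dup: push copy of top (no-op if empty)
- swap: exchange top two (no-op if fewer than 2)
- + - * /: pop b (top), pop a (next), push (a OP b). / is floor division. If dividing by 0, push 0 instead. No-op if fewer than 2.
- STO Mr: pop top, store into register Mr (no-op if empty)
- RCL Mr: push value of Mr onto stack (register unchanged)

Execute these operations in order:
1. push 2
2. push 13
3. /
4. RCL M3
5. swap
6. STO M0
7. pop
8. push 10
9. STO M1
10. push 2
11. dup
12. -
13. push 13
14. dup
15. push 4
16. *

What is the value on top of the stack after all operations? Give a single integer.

After op 1 (push 2): stack=[2] mem=[0,0,0,0]
After op 2 (push 13): stack=[2,13] mem=[0,0,0,0]
After op 3 (/): stack=[0] mem=[0,0,0,0]
After op 4 (RCL M3): stack=[0,0] mem=[0,0,0,0]
After op 5 (swap): stack=[0,0] mem=[0,0,0,0]
After op 6 (STO M0): stack=[0] mem=[0,0,0,0]
After op 7 (pop): stack=[empty] mem=[0,0,0,0]
After op 8 (push 10): stack=[10] mem=[0,0,0,0]
After op 9 (STO M1): stack=[empty] mem=[0,10,0,0]
After op 10 (push 2): stack=[2] mem=[0,10,0,0]
After op 11 (dup): stack=[2,2] mem=[0,10,0,0]
After op 12 (-): stack=[0] mem=[0,10,0,0]
After op 13 (push 13): stack=[0,13] mem=[0,10,0,0]
After op 14 (dup): stack=[0,13,13] mem=[0,10,0,0]
After op 15 (push 4): stack=[0,13,13,4] mem=[0,10,0,0]
After op 16 (*): stack=[0,13,52] mem=[0,10,0,0]

Answer: 52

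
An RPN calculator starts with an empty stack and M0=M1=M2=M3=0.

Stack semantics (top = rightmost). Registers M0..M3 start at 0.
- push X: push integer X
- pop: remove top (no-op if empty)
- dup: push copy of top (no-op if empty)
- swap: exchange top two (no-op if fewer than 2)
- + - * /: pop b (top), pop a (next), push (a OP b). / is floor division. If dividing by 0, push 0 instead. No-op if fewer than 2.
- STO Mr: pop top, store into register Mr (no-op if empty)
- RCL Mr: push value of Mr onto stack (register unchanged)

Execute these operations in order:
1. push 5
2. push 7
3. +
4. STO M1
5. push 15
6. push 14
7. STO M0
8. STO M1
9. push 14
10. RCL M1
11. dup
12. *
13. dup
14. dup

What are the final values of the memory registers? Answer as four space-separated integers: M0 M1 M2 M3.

Answer: 14 15 0 0

Derivation:
After op 1 (push 5): stack=[5] mem=[0,0,0,0]
After op 2 (push 7): stack=[5,7] mem=[0,0,0,0]
After op 3 (+): stack=[12] mem=[0,0,0,0]
After op 4 (STO M1): stack=[empty] mem=[0,12,0,0]
After op 5 (push 15): stack=[15] mem=[0,12,0,0]
After op 6 (push 14): stack=[15,14] mem=[0,12,0,0]
After op 7 (STO M0): stack=[15] mem=[14,12,0,0]
After op 8 (STO M1): stack=[empty] mem=[14,15,0,0]
After op 9 (push 14): stack=[14] mem=[14,15,0,0]
After op 10 (RCL M1): stack=[14,15] mem=[14,15,0,0]
After op 11 (dup): stack=[14,15,15] mem=[14,15,0,0]
After op 12 (*): stack=[14,225] mem=[14,15,0,0]
After op 13 (dup): stack=[14,225,225] mem=[14,15,0,0]
After op 14 (dup): stack=[14,225,225,225] mem=[14,15,0,0]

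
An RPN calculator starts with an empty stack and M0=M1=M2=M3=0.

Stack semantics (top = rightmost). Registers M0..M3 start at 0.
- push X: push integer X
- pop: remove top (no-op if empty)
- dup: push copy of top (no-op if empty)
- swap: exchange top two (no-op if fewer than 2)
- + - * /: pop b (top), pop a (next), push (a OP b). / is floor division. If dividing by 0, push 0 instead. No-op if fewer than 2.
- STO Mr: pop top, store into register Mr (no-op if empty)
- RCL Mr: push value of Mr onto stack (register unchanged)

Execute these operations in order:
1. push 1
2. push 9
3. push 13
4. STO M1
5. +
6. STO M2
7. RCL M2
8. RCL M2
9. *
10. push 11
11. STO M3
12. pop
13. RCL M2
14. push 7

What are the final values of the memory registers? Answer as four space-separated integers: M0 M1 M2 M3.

Answer: 0 13 10 11

Derivation:
After op 1 (push 1): stack=[1] mem=[0,0,0,0]
After op 2 (push 9): stack=[1,9] mem=[0,0,0,0]
After op 3 (push 13): stack=[1,9,13] mem=[0,0,0,0]
After op 4 (STO M1): stack=[1,9] mem=[0,13,0,0]
After op 5 (+): stack=[10] mem=[0,13,0,0]
After op 6 (STO M2): stack=[empty] mem=[0,13,10,0]
After op 7 (RCL M2): stack=[10] mem=[0,13,10,0]
After op 8 (RCL M2): stack=[10,10] mem=[0,13,10,0]
After op 9 (*): stack=[100] mem=[0,13,10,0]
After op 10 (push 11): stack=[100,11] mem=[0,13,10,0]
After op 11 (STO M3): stack=[100] mem=[0,13,10,11]
After op 12 (pop): stack=[empty] mem=[0,13,10,11]
After op 13 (RCL M2): stack=[10] mem=[0,13,10,11]
After op 14 (push 7): stack=[10,7] mem=[0,13,10,11]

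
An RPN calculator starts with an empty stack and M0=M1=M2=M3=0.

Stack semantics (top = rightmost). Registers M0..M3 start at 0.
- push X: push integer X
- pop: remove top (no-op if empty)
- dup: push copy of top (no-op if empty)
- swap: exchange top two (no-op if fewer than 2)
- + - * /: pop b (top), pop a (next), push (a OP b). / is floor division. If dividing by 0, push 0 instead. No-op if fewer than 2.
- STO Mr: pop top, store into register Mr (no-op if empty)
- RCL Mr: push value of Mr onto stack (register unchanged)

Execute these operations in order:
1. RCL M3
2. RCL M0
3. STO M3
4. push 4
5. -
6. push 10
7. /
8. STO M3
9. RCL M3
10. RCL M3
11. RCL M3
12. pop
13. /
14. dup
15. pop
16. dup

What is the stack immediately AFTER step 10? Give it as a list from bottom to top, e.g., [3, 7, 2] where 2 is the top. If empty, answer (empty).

After op 1 (RCL M3): stack=[0] mem=[0,0,0,0]
After op 2 (RCL M0): stack=[0,0] mem=[0,0,0,0]
After op 3 (STO M3): stack=[0] mem=[0,0,0,0]
After op 4 (push 4): stack=[0,4] mem=[0,0,0,0]
After op 5 (-): stack=[-4] mem=[0,0,0,0]
After op 6 (push 10): stack=[-4,10] mem=[0,0,0,0]
After op 7 (/): stack=[-1] mem=[0,0,0,0]
After op 8 (STO M3): stack=[empty] mem=[0,0,0,-1]
After op 9 (RCL M3): stack=[-1] mem=[0,0,0,-1]
After op 10 (RCL M3): stack=[-1,-1] mem=[0,0,0,-1]

[-1, -1]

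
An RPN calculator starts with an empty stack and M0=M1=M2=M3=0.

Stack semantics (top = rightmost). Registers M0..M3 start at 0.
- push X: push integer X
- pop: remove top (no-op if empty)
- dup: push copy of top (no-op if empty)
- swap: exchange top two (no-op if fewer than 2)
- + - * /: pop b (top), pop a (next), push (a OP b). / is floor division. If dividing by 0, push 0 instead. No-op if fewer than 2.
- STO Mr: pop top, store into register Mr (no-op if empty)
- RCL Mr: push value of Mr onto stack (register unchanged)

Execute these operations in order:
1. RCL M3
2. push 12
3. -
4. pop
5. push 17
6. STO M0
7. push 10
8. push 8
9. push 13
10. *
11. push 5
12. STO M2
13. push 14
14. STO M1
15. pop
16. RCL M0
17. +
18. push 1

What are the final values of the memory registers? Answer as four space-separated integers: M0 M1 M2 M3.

After op 1 (RCL M3): stack=[0] mem=[0,0,0,0]
After op 2 (push 12): stack=[0,12] mem=[0,0,0,0]
After op 3 (-): stack=[-12] mem=[0,0,0,0]
After op 4 (pop): stack=[empty] mem=[0,0,0,0]
After op 5 (push 17): stack=[17] mem=[0,0,0,0]
After op 6 (STO M0): stack=[empty] mem=[17,0,0,0]
After op 7 (push 10): stack=[10] mem=[17,0,0,0]
After op 8 (push 8): stack=[10,8] mem=[17,0,0,0]
After op 9 (push 13): stack=[10,8,13] mem=[17,0,0,0]
After op 10 (*): stack=[10,104] mem=[17,0,0,0]
After op 11 (push 5): stack=[10,104,5] mem=[17,0,0,0]
After op 12 (STO M2): stack=[10,104] mem=[17,0,5,0]
After op 13 (push 14): stack=[10,104,14] mem=[17,0,5,0]
After op 14 (STO M1): stack=[10,104] mem=[17,14,5,0]
After op 15 (pop): stack=[10] mem=[17,14,5,0]
After op 16 (RCL M0): stack=[10,17] mem=[17,14,5,0]
After op 17 (+): stack=[27] mem=[17,14,5,0]
After op 18 (push 1): stack=[27,1] mem=[17,14,5,0]

Answer: 17 14 5 0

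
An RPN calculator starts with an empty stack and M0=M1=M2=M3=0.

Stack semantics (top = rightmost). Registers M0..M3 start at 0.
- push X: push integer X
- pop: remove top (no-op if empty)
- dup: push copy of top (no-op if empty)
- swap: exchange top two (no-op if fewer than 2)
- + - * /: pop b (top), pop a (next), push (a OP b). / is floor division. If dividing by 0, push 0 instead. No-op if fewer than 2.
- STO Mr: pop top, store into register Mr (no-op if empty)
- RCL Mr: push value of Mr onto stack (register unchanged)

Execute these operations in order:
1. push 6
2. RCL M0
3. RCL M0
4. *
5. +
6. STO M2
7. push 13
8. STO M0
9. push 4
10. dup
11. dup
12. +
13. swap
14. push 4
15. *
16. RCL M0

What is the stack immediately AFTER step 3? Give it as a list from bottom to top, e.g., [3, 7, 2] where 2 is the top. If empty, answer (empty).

After op 1 (push 6): stack=[6] mem=[0,0,0,0]
After op 2 (RCL M0): stack=[6,0] mem=[0,0,0,0]
After op 3 (RCL M0): stack=[6,0,0] mem=[0,0,0,0]

[6, 0, 0]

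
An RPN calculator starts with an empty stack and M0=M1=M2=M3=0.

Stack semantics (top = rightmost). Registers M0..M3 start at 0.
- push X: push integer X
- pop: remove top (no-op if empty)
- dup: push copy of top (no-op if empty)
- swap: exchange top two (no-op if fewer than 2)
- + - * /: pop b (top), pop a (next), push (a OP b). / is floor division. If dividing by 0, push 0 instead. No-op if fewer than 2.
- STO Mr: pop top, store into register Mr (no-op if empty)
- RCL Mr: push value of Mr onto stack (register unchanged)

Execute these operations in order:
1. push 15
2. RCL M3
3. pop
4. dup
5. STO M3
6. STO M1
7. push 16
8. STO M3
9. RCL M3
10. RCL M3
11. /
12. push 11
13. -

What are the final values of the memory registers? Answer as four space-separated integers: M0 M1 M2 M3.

Answer: 0 15 0 16

Derivation:
After op 1 (push 15): stack=[15] mem=[0,0,0,0]
After op 2 (RCL M3): stack=[15,0] mem=[0,0,0,0]
After op 3 (pop): stack=[15] mem=[0,0,0,0]
After op 4 (dup): stack=[15,15] mem=[0,0,0,0]
After op 5 (STO M3): stack=[15] mem=[0,0,0,15]
After op 6 (STO M1): stack=[empty] mem=[0,15,0,15]
After op 7 (push 16): stack=[16] mem=[0,15,0,15]
After op 8 (STO M3): stack=[empty] mem=[0,15,0,16]
After op 9 (RCL M3): stack=[16] mem=[0,15,0,16]
After op 10 (RCL M3): stack=[16,16] mem=[0,15,0,16]
After op 11 (/): stack=[1] mem=[0,15,0,16]
After op 12 (push 11): stack=[1,11] mem=[0,15,0,16]
After op 13 (-): stack=[-10] mem=[0,15,0,16]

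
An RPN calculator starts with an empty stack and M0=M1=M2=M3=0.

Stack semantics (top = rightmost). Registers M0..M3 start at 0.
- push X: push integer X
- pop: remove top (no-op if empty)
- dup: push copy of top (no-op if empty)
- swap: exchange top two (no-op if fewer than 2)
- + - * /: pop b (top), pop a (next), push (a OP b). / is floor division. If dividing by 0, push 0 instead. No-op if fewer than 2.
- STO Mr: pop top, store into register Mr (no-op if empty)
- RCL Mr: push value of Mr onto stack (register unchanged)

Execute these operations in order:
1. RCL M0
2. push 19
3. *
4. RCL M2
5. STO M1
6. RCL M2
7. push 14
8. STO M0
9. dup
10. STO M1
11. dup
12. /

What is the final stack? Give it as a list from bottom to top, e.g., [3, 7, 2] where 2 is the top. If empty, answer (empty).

Answer: [0, 0]

Derivation:
After op 1 (RCL M0): stack=[0] mem=[0,0,0,0]
After op 2 (push 19): stack=[0,19] mem=[0,0,0,0]
After op 3 (*): stack=[0] mem=[0,0,0,0]
After op 4 (RCL M2): stack=[0,0] mem=[0,0,0,0]
After op 5 (STO M1): stack=[0] mem=[0,0,0,0]
After op 6 (RCL M2): stack=[0,0] mem=[0,0,0,0]
After op 7 (push 14): stack=[0,0,14] mem=[0,0,0,0]
After op 8 (STO M0): stack=[0,0] mem=[14,0,0,0]
After op 9 (dup): stack=[0,0,0] mem=[14,0,0,0]
After op 10 (STO M1): stack=[0,0] mem=[14,0,0,0]
After op 11 (dup): stack=[0,0,0] mem=[14,0,0,0]
After op 12 (/): stack=[0,0] mem=[14,0,0,0]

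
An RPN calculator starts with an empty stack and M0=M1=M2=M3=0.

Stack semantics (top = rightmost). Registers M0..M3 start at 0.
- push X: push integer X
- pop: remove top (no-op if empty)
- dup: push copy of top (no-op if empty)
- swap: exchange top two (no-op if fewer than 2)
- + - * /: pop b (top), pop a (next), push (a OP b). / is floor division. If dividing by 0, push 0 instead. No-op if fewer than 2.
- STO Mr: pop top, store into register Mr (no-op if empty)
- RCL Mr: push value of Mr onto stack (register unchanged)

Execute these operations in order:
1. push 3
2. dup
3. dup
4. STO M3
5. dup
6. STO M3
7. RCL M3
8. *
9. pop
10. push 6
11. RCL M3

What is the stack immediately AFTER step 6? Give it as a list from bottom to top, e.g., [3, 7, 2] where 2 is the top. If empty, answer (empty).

After op 1 (push 3): stack=[3] mem=[0,0,0,0]
After op 2 (dup): stack=[3,3] mem=[0,0,0,0]
After op 3 (dup): stack=[3,3,3] mem=[0,0,0,0]
After op 4 (STO M3): stack=[3,3] mem=[0,0,0,3]
After op 5 (dup): stack=[3,3,3] mem=[0,0,0,3]
After op 6 (STO M3): stack=[3,3] mem=[0,0,0,3]

[3, 3]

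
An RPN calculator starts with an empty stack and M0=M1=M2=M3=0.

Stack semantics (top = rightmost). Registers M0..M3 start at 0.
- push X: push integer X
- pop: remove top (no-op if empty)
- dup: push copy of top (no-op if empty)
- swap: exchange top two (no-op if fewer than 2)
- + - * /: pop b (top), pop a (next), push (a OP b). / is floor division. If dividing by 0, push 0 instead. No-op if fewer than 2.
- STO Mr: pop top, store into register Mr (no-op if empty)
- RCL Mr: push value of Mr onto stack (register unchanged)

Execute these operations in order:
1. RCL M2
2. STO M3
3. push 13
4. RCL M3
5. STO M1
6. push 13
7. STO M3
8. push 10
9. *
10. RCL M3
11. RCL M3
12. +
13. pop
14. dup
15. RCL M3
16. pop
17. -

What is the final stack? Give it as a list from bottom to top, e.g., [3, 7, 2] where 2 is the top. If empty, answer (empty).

Answer: [0]

Derivation:
After op 1 (RCL M2): stack=[0] mem=[0,0,0,0]
After op 2 (STO M3): stack=[empty] mem=[0,0,0,0]
After op 3 (push 13): stack=[13] mem=[0,0,0,0]
After op 4 (RCL M3): stack=[13,0] mem=[0,0,0,0]
After op 5 (STO M1): stack=[13] mem=[0,0,0,0]
After op 6 (push 13): stack=[13,13] mem=[0,0,0,0]
After op 7 (STO M3): stack=[13] mem=[0,0,0,13]
After op 8 (push 10): stack=[13,10] mem=[0,0,0,13]
After op 9 (*): stack=[130] mem=[0,0,0,13]
After op 10 (RCL M3): stack=[130,13] mem=[0,0,0,13]
After op 11 (RCL M3): stack=[130,13,13] mem=[0,0,0,13]
After op 12 (+): stack=[130,26] mem=[0,0,0,13]
After op 13 (pop): stack=[130] mem=[0,0,0,13]
After op 14 (dup): stack=[130,130] mem=[0,0,0,13]
After op 15 (RCL M3): stack=[130,130,13] mem=[0,0,0,13]
After op 16 (pop): stack=[130,130] mem=[0,0,0,13]
After op 17 (-): stack=[0] mem=[0,0,0,13]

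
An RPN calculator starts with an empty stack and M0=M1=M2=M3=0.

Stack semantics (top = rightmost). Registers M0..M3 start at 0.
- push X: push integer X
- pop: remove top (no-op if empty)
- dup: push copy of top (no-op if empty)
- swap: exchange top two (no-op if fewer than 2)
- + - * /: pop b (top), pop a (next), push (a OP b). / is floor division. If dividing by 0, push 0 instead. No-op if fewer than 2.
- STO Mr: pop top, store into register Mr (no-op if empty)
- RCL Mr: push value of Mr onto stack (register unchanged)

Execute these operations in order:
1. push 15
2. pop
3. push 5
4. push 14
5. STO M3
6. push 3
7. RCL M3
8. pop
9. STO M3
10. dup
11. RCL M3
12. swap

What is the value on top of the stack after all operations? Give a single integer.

Answer: 5

Derivation:
After op 1 (push 15): stack=[15] mem=[0,0,0,0]
After op 2 (pop): stack=[empty] mem=[0,0,0,0]
After op 3 (push 5): stack=[5] mem=[0,0,0,0]
After op 4 (push 14): stack=[5,14] mem=[0,0,0,0]
After op 5 (STO M3): stack=[5] mem=[0,0,0,14]
After op 6 (push 3): stack=[5,3] mem=[0,0,0,14]
After op 7 (RCL M3): stack=[5,3,14] mem=[0,0,0,14]
After op 8 (pop): stack=[5,3] mem=[0,0,0,14]
After op 9 (STO M3): stack=[5] mem=[0,0,0,3]
After op 10 (dup): stack=[5,5] mem=[0,0,0,3]
After op 11 (RCL M3): stack=[5,5,3] mem=[0,0,0,3]
After op 12 (swap): stack=[5,3,5] mem=[0,0,0,3]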